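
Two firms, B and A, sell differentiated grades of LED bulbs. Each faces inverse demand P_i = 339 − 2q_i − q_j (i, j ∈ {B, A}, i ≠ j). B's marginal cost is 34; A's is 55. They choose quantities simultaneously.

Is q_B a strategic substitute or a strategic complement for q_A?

Firm B's profit: π = q_B(339 − 2q_B − q_A) − 34q_B.
∂π/∂q_B = 305 − 4q_B − q_A = 0 ⇒ q_B = 76.25 − 0.25q_A.
The best-response slope dq_B/dq_A = −0.25 < 0: the reaction function is downward-sloping, so the choices are strategic substitutes.

strategic substitutes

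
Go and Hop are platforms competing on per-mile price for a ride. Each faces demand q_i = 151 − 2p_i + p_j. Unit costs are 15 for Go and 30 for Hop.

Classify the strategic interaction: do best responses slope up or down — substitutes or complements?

strategic complements

Go's profit: π = (p_{Go} − 15)(151 − 2p_{Go} + p_{Hop}).
∂π/∂p_{Go} = 181 − 4p_{Go} + p_{Hop} = 0 ⇒ p_{Go} = 45.25 + 0.25p_{Hop}.
The best-response slope dp_{Go}/dp_{Hop} = 0.25 > 0: the reaction function is upward-sloping, so the choices are strategic complements.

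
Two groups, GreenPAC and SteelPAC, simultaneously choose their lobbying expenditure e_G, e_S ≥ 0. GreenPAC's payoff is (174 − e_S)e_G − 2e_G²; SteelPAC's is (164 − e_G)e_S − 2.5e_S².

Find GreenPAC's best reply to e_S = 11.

40.75

Expanding GreenPAC's payoff: 174e_G − e_Se_G − 2e_G².
∂π/∂e_G = 174 − e_S − 4e_G = 0, so e_G = 43.5 − 0.25e_S.
At e_S = 11: e_G = 43.5 − 0.25·11 = 40.75.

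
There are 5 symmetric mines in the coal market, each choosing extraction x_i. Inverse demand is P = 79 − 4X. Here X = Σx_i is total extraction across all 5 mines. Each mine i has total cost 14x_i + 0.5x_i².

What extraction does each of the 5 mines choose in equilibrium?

A representative mine's profit is π_i = x_i(79 − 4X) − 14x_i − 0.5x_i², with X = x_i + Σ_{j≠i} x_j.
First-order condition: 65 − 9x_i − 4Σ_{j≠i} x_j = 0.
Imposing symmetry (x_j = x for all j) turns Σ_{j≠i} x_j into 4x, so 65 = 25x and x = 2.6.

2.6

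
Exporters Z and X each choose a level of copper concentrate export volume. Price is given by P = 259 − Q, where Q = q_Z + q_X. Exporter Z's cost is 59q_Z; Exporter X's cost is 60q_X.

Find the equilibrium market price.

126

Exporter Z's profit: π = q_Z(259 − (q_Z + q_X)) − 59q_Z.
∂π/∂q_Z = 200 − 2q_Z − q_X = 0, so q_Z = 100 − 0.5q_X.
By the same steps for X: q_X = 99.5 − 0.5q_Z.
Solving the two reaction functions simultaneously: (1 − (−0.5)(−0.5))q_Z = 100 − 0.5·99.5, so 0.75q_Z = 50.25 and q_Z = 67.
Then q_X = 99.5 − 0.5·67 = 66.
Equilibrium price: P = 259 − 133 = 126.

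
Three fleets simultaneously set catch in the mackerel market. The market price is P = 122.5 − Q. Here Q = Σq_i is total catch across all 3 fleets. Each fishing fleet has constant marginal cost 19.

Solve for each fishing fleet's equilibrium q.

25.875

A representative fishing fleet's profit is π_i = q_i(122.5 − Q) − 19q_i, with Q = q_i + Σ_{j≠i} q_j.
First-order condition: 103.5 − 2q_i − Σ_{j≠i} q_j = 0.
In a symmetric equilibrium every fishing fleet chooses the same q, so Σ_{j≠i} q_j = 2q. The condition becomes 103.5 − 4q = 0, giving q = 103.5/4 = 25.875.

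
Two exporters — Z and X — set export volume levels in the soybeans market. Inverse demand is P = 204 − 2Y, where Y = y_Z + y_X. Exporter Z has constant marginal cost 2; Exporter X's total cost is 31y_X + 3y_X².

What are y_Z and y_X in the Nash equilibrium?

Exporter Z's profit: π = y_Z(204 − 2(y_Z + y_X)) − 2y_Z.
∂π/∂y_Z = 202 − 4y_Z − 2y_X = 0, so y_Z = 50.5 − 0.5y_X.
For X: ∂π/∂y_X = 173 − 10y_X − 2y_Z = 0 ⇒ y_X = 17.3 − 0.2y_Z.
Solving the two reaction functions simultaneously: (1 − (−0.5)(−0.2))y_Z = 50.5 − 0.5·17.3, so 0.9y_Z = 41.85 and y_Z = 46.5.
Then y_X = 17.3 − 0.2·46.5 = 8.

46.5, 8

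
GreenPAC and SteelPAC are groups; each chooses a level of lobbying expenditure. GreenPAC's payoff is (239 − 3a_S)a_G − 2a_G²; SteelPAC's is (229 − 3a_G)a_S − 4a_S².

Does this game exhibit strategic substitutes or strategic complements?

Expanding GreenPAC's payoff: 239a_G − 3a_Sa_G − 2a_G².
∂π/∂a_G = 239 − 3a_S − 4a_G = 0, so a_G = 59.75 − 0.75a_S.
The best-response slope da_G/da_S = −0.75 < 0: the reaction function is downward-sloping, so the choices are strategic substitutes.

strategic substitutes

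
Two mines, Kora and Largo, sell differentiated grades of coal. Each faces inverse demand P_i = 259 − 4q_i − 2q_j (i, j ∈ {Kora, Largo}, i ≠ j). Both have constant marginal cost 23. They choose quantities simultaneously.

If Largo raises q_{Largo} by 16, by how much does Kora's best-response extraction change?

Mine Kora's profit: π = q_{Kora}(259 − 4q_{Kora} − 2q_{Largo}) − 23q_{Kora}.
∂π/∂q_{Kora} = 236 − 8q_{Kora} − 2q_{Largo} = 0 ⇒ q_{Kora} = 29.5 − 0.25q_{Largo}.
The reaction-function slope is −0.25, so a 16-unit rise in q_{Largo} moves q_{Kora} by −0.25 × 16 = −4. Kora's best response falls — the actions are strategic substitutes.

-4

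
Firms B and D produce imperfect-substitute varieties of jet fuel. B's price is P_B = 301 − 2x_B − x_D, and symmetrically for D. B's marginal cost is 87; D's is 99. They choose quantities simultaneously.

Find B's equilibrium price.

Firm B's profit: π = x_B(301 − 2x_B − x_D) − 87x_B.
∂π/∂x_B = 214 − 4x_B − x_D = 0 ⇒ x_B = 53.5 − 0.25x_D.
Similarly x_D = 50.5 − 0.25x_B.
Solving the two reaction functions simultaneously: (1 − (−0.25)(−0.25))x_B = 53.5 − 0.25·50.5, so 0.9375x_B = 40.875 and x_B = 43.6.
Then x_D = 50.5 − 0.25·43.6 = 39.6.
P_B = 301 − 2·43.6 − 39.6 = 174.2.

174.2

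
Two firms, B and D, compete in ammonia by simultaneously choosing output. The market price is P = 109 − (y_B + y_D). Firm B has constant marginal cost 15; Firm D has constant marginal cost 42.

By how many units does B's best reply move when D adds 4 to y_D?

-2

Firm B's profit: π = y_B(109 − (y_B + y_D)) − 15y_B.
∂π/∂y_B = 94 − 2y_B − y_D = 0, so y_B = 47 − 0.5y_D.
The reaction-function slope is −0.5, so a 4-unit rise in y_D moves y_B by −0.5 × 4 = −2. B's best response falls — the actions are strategic substitutes.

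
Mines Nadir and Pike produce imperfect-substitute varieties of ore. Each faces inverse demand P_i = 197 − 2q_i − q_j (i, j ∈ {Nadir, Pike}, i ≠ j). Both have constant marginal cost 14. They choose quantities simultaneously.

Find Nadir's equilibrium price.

87.2

Mine Nadir's profit: π = q_{Nadir}(197 − 2q_{Nadir} − q_{Pike}) − 14q_{Nadir}.
∂π/∂q_{Nadir} = 183 − 4q_{Nadir} − q_{Pike} = 0 ⇒ q_{Nadir} = 45.75 − 0.25q_{Pike}.
Setting q_{Nadir} = q_{Pike} in the reaction function: q_{Nadir} = 45.75 − 0.25q_{Nadir}, so q_{Nadir} = 45.75 / 1.25 = 36.6.
P_{Nadir} = 197 − 2·36.6 − 36.6 = 87.2.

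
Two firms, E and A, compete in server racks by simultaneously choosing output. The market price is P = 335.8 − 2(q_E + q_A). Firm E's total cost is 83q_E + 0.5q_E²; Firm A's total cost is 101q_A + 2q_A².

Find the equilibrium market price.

212.4

Firm E's profit: π = q_E(335.8 − 2(q_E + q_A)) − 83q_E − 0.5q_E².
∂π/∂q_E = 252.8 − 5q_E − 2q_A = 0, so q_E = 50.56 − 0.4q_A.
For A: ∂π/∂q_A = 234.8 − 8q_A − 2q_E = 0 ⇒ q_A = 29.35 − 0.25q_E.
Plugging q_A into E's best response: q_E = 50.56 − 0.4(29.35 − 0.25q_E) ⇒ 0.9q_E = 38.82, so q_E = 647/15.
Then q_A = 29.35 − 0.25·(647/15) = 557/30.
Equilibrium price: P = 335.8 − 2·61.7 = 212.4.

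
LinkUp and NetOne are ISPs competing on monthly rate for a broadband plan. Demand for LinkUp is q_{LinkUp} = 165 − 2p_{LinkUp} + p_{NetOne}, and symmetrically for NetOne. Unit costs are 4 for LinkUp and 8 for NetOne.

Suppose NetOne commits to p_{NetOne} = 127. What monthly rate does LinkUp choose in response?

75

LinkUp's profit: π = (p_{LinkUp} − 4)(165 − 2p_{LinkUp} + p_{NetOne}).
∂π/∂p_{LinkUp} = 173 − 4p_{LinkUp} + p_{NetOne} = 0 ⇒ p_{LinkUp} = 43.25 + 0.25p_{NetOne}.
At p_{NetOne} = 127: p_{LinkUp} = 43.25 + 0.25·127 = 75.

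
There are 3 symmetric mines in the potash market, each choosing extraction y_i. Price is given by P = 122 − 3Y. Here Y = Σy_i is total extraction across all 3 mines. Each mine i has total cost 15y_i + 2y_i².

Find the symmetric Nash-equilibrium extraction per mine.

6.6875

A representative mine's profit is π_i = y_i(122 − 3Y) − 15y_i − 2y_i², with Y = y_i + Σ_{j≠i} y_j.
First-order condition: 107 − 10y_i − 3Σ_{j≠i} y_j = 0.
In a symmetric equilibrium every mine chooses the same y, so Σ_{j≠i} y_j = 2y. The condition becomes 107 − 16y = 0, giving y = 107/16 = 6.6875.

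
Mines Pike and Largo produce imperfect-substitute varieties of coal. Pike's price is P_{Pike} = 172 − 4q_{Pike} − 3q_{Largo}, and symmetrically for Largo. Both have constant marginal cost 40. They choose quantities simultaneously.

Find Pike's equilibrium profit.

Mine Pike's profit: π = q_{Pike}(172 − 4q_{Pike} − 3q_{Largo}) − 40q_{Pike}.
∂π/∂q_{Pike} = 132 − 8q_{Pike} − 3q_{Largo} = 0 ⇒ q_{Pike} = 16.5 − 0.375q_{Largo}.
The game is symmetric, so in equilibrium q_{Largo} = q_{Pike}: the reaction function gives 1.375q_{Pike} = 16.5, hence q_{Pike} = 12.
P_{Pike} = 172 − 4·12 − 3·12 = 88.
Profit = (88 − 40)·12 = 576.

576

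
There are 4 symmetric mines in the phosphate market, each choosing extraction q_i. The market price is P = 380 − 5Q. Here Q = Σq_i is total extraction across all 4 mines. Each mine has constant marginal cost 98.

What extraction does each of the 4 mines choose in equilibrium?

11.28

A representative mine's profit is π_i = q_i(380 − 5Q) − 98q_i, with Q = q_i + Σ_{j≠i} q_j.
First-order condition: 282 − 10q_i − 5Σ_{j≠i} q_j = 0.
Imposing symmetry (q_j = q for all j) turns Σ_{j≠i} q_j into 3q, so 282 = 25q and q = 11.28.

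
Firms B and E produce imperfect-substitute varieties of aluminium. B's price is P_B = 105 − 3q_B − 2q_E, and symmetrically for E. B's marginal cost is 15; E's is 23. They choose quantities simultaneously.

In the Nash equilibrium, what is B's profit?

Firm B's profit: π = q_B(105 − 3q_B − 2q_E) − 15q_B.
∂π/∂q_B = 90 − 6q_B − 2q_E = 0 ⇒ q_B = 15 − (1/3)q_E.
Similarly q_E = 41/3 − (1/3)q_B.
Plugging q_E into B's best response: q_B = 15 − (1/3)(41/3 − (1/3)q_B) ⇒ (8/9)q_B = 94/9, so q_B = 11.75.
Then q_E = 41/3 − (1/3)·11.75 = 9.75.
P_B = 105 − 3·11.75 − 2·9.75 = 50.25.
Profit = (50.25 − 15)·11.75 = 414.1875.

414.1875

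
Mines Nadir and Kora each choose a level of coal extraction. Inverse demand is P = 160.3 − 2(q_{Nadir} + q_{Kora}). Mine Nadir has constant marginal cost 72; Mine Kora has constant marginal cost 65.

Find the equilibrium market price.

Mine Nadir's profit: π = q_{Nadir}(160.3 − 2(q_{Nadir} + q_{Kora})) − 72q_{Nadir}.
∂π/∂q_{Nadir} = 88.3 − 4q_{Nadir} − 2q_{Kora} = 0, so q_{Nadir} = 22.075 − 0.5q_{Kora}.
By the same steps for Kora: q_{Kora} = 23.825 − 0.5q_{Nadir}.
Substituting the second reaction function into the first: q_{Nadir} = 22.075 − 0.5(23.825 − 0.5q_{Nadir}), which gives 0.75q_{Nadir} = 10.1625 ⇒ q_{Nadir} = 13.55.
Then q_{Kora} = 23.825 − 0.5·13.55 = 17.05.
Equilibrium price: P = 160.3 − 2·30.6 = 99.1.

99.1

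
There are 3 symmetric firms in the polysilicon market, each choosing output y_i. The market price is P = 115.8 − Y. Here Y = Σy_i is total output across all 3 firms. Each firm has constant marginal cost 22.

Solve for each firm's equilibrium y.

A representative firm's profit is π_i = y_i(115.8 − Y) − 22y_i, with Y = y_i + Σ_{j≠i} y_j.
First-order condition: 93.8 − 2y_i − Σ_{j≠i} y_j = 0.
In a symmetric equilibrium every firm chooses the same y, so Σ_{j≠i} y_j = 2y. The condition becomes 93.8 − 4y = 0, giving y = 93.8/4 = 23.45.

23.45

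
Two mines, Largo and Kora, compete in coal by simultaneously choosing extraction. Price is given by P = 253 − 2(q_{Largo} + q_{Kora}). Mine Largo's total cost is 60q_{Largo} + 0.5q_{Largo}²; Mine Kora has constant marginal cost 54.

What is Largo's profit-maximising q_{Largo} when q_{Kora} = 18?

31.4

Mine Largo's profit: π = q_{Largo}(253 − 2(q_{Largo} + q_{Kora})) − 60q_{Largo} − 0.5q_{Largo}².
∂π/∂q_{Largo} = 193 − 5q_{Largo} − 2q_{Kora} = 0, so q_{Largo} = 38.6 − 0.4q_{Kora}.
At q_{Kora} = 18: q_{Largo} = 38.6 − 0.4·18 = 31.4.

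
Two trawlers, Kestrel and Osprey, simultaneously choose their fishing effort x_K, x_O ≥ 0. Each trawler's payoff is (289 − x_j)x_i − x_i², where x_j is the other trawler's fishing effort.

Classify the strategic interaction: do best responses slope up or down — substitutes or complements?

strategic substitutes

Kestrel's payoff is (289 − x_O)x_K − x_K².
∂π/∂x_K = 289 − x_O − 2x_K = 0, so x_K = 144.5 − 0.5x_O.
The best-response slope dx_K/dx_O = −0.5 < 0: the reaction function is downward-sloping, so the choices are strategic substitutes.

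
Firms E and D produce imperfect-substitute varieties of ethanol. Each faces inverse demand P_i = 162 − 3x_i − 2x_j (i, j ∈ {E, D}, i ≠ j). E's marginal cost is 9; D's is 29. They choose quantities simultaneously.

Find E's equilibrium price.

70.125

Firm E's profit: π = x_E(162 − 3x_E − 2x_D) − 9x_E.
∂π/∂x_E = 153 − 6x_E − 2x_D = 0 ⇒ x_E = 25.5 − (1/3)x_D.
Similarly x_D = 133/6 − (1/3)x_E.
Plugging x_D into E's best response: x_E = 25.5 − (1/3)(133/6 − (1/3)x_E) ⇒ (8/9)x_E = 163/9, so x_E = 20.375.
Then x_D = 133/6 − (1/3)·20.375 = 15.375.
P_E = 162 − 3·20.375 − 2·15.375 = 70.125.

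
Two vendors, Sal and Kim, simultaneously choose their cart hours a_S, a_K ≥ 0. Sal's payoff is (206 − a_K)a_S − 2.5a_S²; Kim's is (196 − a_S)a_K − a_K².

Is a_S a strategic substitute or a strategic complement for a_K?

strategic substitutes

Expanding Sal's payoff: 206a_S − a_Ka_S − 2.5a_S².
∂π/∂a_S = 206 − a_K − 5a_S = 0, so a_S = 41.2 − 0.2a_K.
The best-response slope da_S/da_K = −0.2 < 0: the reaction function is downward-sloping, so the choices are strategic substitutes.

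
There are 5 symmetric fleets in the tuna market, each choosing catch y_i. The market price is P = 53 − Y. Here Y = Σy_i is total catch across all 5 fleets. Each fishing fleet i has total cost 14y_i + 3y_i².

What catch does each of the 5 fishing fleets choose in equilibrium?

A representative fishing fleet's profit is π_i = y_i(53 − Y) − 14y_i − 3y_i², with Y = y_i + Σ_{j≠i} y_j.
First-order condition: 39 − 8y_i − Σ_{j≠i} y_j = 0.
With identical fishing fleets, set every y_j = y: then 39 − 8y − 4y = 0, i.e. y = 39/12 = 3.25.

3.25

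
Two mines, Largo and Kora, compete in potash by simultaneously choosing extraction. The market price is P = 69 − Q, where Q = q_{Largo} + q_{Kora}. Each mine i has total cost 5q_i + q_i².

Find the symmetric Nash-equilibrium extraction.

Mine Largo's profit: π = q_{Largo}(69 − (q_{Largo} + q_{Kora})) − 5q_{Largo} − q_{Largo}².
∂π/∂q_{Largo} = 64 − 4q_{Largo} − q_{Kora} = 0, so q_{Largo} = 16 − 0.25q_{Kora}.
By symmetry q_{Kora} = q_{Largo}; substituting into the reaction function, 1.25q_{Largo} = 16 and q_{Largo} = 12.8.

12.8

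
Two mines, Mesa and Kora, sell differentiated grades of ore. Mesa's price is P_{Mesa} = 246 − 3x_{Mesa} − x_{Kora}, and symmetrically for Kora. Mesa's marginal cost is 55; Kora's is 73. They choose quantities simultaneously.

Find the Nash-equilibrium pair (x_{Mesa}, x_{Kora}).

Mine Mesa's profit: π = x_{Mesa}(246 − 3x_{Mesa} − x_{Kora}) − 55x_{Mesa}.
∂π/∂x_{Mesa} = 191 − 6x_{Mesa} − x_{Kora} = 0 ⇒ x_{Mesa} = 191/6 − (1/6)x_{Kora}.
Similarly x_{Kora} = 173/6 − (1/6)x_{Mesa}.
Substituting the second reaction function into the first: x_{Mesa} = 191/6 − (1/6)(173/6 − (1/6)x_{Mesa}), which gives (35/36)x_{Mesa} = 973/36 ⇒ x_{Mesa} = 27.8.
Then x_{Kora} = 173/6 − (1/6)·27.8 = 24.2.

27.8, 24.2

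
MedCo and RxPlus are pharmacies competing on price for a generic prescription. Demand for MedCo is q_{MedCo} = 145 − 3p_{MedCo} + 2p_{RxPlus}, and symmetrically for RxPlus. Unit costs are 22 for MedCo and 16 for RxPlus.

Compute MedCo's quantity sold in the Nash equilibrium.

MedCo's profit: π = (p_{MedCo} − 22)(145 − 3p_{MedCo} + 2p_{RxPlus}).
∂π/∂p_{MedCo} = 211 − 6p_{MedCo} + 2p_{RxPlus} = 0 ⇒ p_{MedCo} = 211/6 + (1/3)p_{RxPlus}.
Similarly p_{RxPlus} = 193/6 + (1/3)p_{MedCo}.
Plugging p_{RxPlus} into MedCo's best response: p_{MedCo} = 211/6 + (1/3)(193/6 + (1/3)p_{MedCo}) ⇒ (8/9)p_{MedCo} = 413/9, so p_{MedCo} = 51.625.
Then p_{RxPlus} = 193/6 + (1/3)·51.625 = 49.375.
q_{MedCo} = 145 − 3·51.625 + 2·49.375 = 88.875.

88.875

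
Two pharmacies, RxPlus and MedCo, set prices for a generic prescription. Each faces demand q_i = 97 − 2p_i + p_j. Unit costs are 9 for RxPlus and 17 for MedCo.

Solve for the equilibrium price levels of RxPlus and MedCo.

39.4, 42.6

RxPlus's profit: π = (p_{RxPlus} − 9)(97 − 2p_{RxPlus} + p_{MedCo}).
∂π/∂p_{RxPlus} = 115 − 4p_{RxPlus} + p_{MedCo} = 0 ⇒ p_{RxPlus} = 28.75 + 0.25p_{MedCo}.
Similarly p_{MedCo} = 32.75 + 0.25p_{RxPlus}.
Plugging p_{MedCo} into RxPlus's best response: p_{RxPlus} = 28.75 + 0.25(32.75 + 0.25p_{RxPlus}) ⇒ 0.9375p_{RxPlus} = 36.9375, so p_{RxPlus} = 39.4.
Then p_{MedCo} = 32.75 + 0.25·39.4 = 42.6.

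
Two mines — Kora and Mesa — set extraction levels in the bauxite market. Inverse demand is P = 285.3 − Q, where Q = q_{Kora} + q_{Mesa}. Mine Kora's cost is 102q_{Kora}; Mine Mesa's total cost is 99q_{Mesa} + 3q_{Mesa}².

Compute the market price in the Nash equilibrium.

187.34

Mine Kora's profit: π = q_{Kora}(285.3 − (q_{Kora} + q_{Mesa})) − 102q_{Kora}.
∂π/∂q_{Kora} = 183.3 − 2q_{Kora} − q_{Mesa} = 0, so q_{Kora} = 91.65 − 0.5q_{Mesa}.
For Mesa: ∂π/∂q_{Mesa} = 186.3 − 8q_{Mesa} − q_{Kora} = 0 ⇒ q_{Mesa} = 23.2875 − 0.125q_{Kora}.
Plugging q_{Mesa} into Kora's best response: q_{Kora} = 91.65 − 0.5(23.2875 − 0.125q_{Kora}) ⇒ 0.9375q_{Kora} = 12801/160, so q_{Kora} = 85.34.
Then q_{Mesa} = 23.2875 − 0.125·85.34 = 12.62.
Equilibrium price: P = 285.3 − 97.96 = 187.34.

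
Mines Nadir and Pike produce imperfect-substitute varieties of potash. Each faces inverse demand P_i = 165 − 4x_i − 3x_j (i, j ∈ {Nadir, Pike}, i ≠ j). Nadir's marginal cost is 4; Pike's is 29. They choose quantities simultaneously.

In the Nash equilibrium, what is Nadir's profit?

Mine Nadir's profit: π = x_{Nadir}(165 − 4x_{Nadir} − 3x_{Pike}) − 4x_{Nadir}.
∂π/∂x_{Nadir} = 161 − 8x_{Nadir} − 3x_{Pike} = 0 ⇒ x_{Nadir} = 20.125 − 0.375x_{Pike}.
Similarly x_{Pike} = 17 − 0.375x_{Nadir}.
Solving the two reaction functions simultaneously: (1 − (−0.375)(−0.375))x_{Nadir} = 20.125 − 0.375·17, so (55/64)x_{Nadir} = 13.75 and x_{Nadir} = 16.
Then x_{Pike} = 17 − 0.375·16 = 11.
P_{Nadir} = 165 − 4·16 − 3·11 = 68.
Profit = (68 − 4)·16 = 1024.

1024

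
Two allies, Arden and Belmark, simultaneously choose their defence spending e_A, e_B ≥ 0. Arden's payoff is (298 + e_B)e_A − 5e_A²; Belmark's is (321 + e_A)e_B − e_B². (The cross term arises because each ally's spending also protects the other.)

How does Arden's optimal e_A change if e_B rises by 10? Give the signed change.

1

Expanding Arden's payoff: 298e_A + e_Be_A − 5e_A².
∂π/∂e_A = 298 + e_B − 10e_A = 0, so e_A = 29.8 + 0.1e_B.
The reaction-function slope is 0.1, so a 10-unit rise in e_B moves e_A by 0.1 × 10 = 1. Arden's best response rises — the actions are strategic complements.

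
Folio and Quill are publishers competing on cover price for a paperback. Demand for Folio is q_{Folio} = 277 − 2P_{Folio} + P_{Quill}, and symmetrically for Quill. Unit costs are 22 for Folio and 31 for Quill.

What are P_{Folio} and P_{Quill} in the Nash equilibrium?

108.2, 111.8

Folio's profit: π = (P_{Folio} − 22)(277 − 2P_{Folio} + P_{Quill}).
∂π/∂P_{Folio} = 321 − 4P_{Folio} + P_{Quill} = 0 ⇒ P_{Folio} = 80.25 + 0.25P_{Quill}.
Similarly P_{Quill} = 84.75 + 0.25P_{Folio}.
Substituting the second reaction function into the first: P_{Folio} = 80.25 + 0.25(84.75 + 0.25P_{Folio}), which gives 0.9375P_{Folio} = 101.4375 ⇒ P_{Folio} = 108.2.
Then P_{Quill} = 84.75 + 0.25·108.2 = 111.8.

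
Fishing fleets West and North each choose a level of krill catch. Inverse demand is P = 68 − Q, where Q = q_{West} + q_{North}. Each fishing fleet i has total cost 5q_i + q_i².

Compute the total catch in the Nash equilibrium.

25.2

Fishing fleet West's profit: π = q_{West}(68 − (q_{West} + q_{North})) − 5q_{West} − q_{West}².
∂π/∂q_{West} = 63 − 4q_{West} − q_{North} = 0, so q_{West} = 15.75 − 0.25q_{North}.
The game is symmetric, so in equilibrium q_{North} = q_{West}: the reaction function gives 1.25q_{West} = 15.75, hence q_{West} = 12.6.
Total catch: 12.6 + 12.6 = 25.2.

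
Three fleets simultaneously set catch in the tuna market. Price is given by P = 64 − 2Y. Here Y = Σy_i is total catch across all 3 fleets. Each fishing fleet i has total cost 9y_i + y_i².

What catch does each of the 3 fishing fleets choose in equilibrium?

5.5

A representative fishing fleet's profit is π_i = y_i(64 − 2Y) − 9y_i − y_i², with Y = y_i + Σ_{j≠i} y_j.
First-order condition: 55 − 6y_i − 2Σ_{j≠i} y_j = 0.
Imposing symmetry (y_j = y for all j) turns Σ_{j≠i} y_j into 2y, so 55 = 10y and y = 5.5.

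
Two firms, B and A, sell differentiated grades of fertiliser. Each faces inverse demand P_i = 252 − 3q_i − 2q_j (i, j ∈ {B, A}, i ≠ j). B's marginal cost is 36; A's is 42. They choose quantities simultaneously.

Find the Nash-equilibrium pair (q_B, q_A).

Firm B's profit: π = q_B(252 − 3q_B − 2q_A) − 36q_B.
∂π/∂q_B = 216 − 6q_B − 2q_A = 0 ⇒ q_B = 36 − (1/3)q_A.
Similarly q_A = 35 − (1/3)q_B.
Substituting the second reaction function into the first: q_B = 36 − (1/3)(35 − (1/3)q_B), which gives (8/9)q_B = 73/3 ⇒ q_B = 27.375.
Then q_A = 35 − (1/3)·27.375 = 25.875.

27.375, 25.875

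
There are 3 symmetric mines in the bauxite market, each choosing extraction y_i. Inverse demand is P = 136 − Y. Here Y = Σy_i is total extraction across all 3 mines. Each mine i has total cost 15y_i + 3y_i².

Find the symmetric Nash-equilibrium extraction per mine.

A representative mine's profit is π_i = y_i(136 − Y) − 15y_i − 3y_i², with Y = y_i + Σ_{j≠i} y_j.
First-order condition: 121 − 8y_i − Σ_{j≠i} y_j = 0.
Imposing symmetry (y_j = y for all j) turns Σ_{j≠i} y_j into 2y, so 121 = 10y and y = 12.1.

12.1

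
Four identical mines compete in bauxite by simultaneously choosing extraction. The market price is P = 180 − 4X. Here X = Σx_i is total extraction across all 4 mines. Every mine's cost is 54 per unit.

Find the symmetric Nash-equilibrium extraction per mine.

A representative mine's profit is π_i = x_i(180 − 4X) − 54x_i, with X = x_i + Σ_{j≠i} x_j.
First-order condition: 126 − 8x_i − 4Σ_{j≠i} x_j = 0.
In a symmetric equilibrium every mine chooses the same x, so Σ_{j≠i} x_j = 3x. The condition becomes 126 − 20x = 0, giving x = 126/20 = 6.3.

6.3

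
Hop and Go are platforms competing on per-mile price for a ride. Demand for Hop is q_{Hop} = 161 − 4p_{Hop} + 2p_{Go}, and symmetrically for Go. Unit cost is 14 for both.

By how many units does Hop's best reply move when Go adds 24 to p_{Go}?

6

Hop's profit: π = (p_{Hop} − 14)(161 − 4p_{Hop} + 2p_{Go}).
∂π/∂p_{Hop} = 217 − 8p_{Hop} + 2p_{Go} = 0 ⇒ p_{Hop} = 27.125 + 0.25p_{Go}.
The reaction-function slope is 0.25, so a 24-unit rise in p_{Go} moves p_{Hop} by 0.25 × 24 = 6. Hop's best response rises — the actions are strategic complements.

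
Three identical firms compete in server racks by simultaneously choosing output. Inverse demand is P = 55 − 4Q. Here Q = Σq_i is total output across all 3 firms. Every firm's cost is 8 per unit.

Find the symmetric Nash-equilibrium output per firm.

A representative firm's profit is π_i = q_i(55 − 4Q) − 8q_i, with Q = q_i + Σ_{j≠i} q_j.
First-order condition: 47 − 8q_i − 4Σ_{j≠i} q_j = 0.
In a symmetric equilibrium every firm chooses the same q, so Σ_{j≠i} q_j = 2q. The condition becomes 47 − 16q = 0, giving q = 47/16 = 2.9375.

2.9375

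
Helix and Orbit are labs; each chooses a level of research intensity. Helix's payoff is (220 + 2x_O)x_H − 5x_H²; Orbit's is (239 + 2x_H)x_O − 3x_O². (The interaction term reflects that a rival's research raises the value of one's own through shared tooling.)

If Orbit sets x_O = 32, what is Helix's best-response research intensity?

Expanding Helix's payoff: 220x_H + 2x_Ox_H − 5x_H².
∂π/∂x_H = 220 + 2x_O − 10x_H = 0, so x_H = 22 + 0.2x_O.
At x_O = 32: x_H = 22 + 0.2·32 = 28.4.

28.4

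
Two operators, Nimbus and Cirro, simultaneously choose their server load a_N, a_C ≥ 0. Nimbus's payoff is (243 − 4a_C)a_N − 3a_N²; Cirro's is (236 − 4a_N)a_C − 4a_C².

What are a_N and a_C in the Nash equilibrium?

31.25, 13.875

Expanding Nimbus's payoff: 243a_N − 4a_Ca_N − 3a_N².
∂π/∂a_N = 243 − 4a_C − 6a_N = 0, so a_N = 40.5 − (2/3)a_C.
Likewise for Cirro: a_C = 29.5 − 0.5a_N.
Solving the two reaction functions simultaneously: (1 − (−2/3)(−0.5))a_N = 40.5 − (2/3)·29.5, so (2/3)a_N = 125/6 and a_N = 31.25.
Then a_C = 29.5 − 0.5·31.25 = 13.875.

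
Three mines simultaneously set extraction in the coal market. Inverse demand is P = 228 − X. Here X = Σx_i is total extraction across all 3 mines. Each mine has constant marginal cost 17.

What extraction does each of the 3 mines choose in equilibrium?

A representative mine's profit is π_i = x_i(228 − X) − 17x_i, with X = x_i + Σ_{j≠i} x_j.
First-order condition: 211 − 2x_i − Σ_{j≠i} x_j = 0.
Imposing symmetry (x_j = x for all j) turns Σ_{j≠i} x_j into 2x, so 211 = 4x and x = 52.75.

52.75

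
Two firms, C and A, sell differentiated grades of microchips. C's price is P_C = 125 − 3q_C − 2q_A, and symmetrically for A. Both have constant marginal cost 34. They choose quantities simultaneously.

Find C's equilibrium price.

68.125

Firm C's profit: π = q_C(125 − 3q_C − 2q_A) − 34q_C.
∂π/∂q_C = 91 − 6q_C − 2q_A = 0 ⇒ q_C = 91/6 − (1/3)q_A.
Setting q_C = q_A in the reaction function: q_C = 91/6 − (1/3)q_C, so q_C = (91/6) / (4/3) = 11.375.
P_C = 125 − 3·11.375 − 2·11.375 = 68.125.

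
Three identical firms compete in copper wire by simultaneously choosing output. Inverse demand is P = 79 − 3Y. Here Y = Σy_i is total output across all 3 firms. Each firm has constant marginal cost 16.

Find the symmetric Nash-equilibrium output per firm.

5.25

A representative firm's profit is π_i = y_i(79 − 3Y) − 16y_i, with Y = y_i + Σ_{j≠i} y_j.
First-order condition: 63 − 6y_i − 3Σ_{j≠i} y_j = 0.
In a symmetric equilibrium every firm chooses the same y, so Σ_{j≠i} y_j = 2y. The condition becomes 63 − 12y = 0, giving y = 63/12 = 5.25.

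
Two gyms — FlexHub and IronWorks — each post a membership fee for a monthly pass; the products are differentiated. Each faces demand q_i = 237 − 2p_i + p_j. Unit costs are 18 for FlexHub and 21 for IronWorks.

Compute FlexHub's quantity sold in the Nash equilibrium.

FlexHub's profit: π = (p_{FlexHub} − 18)(237 − 2p_{FlexHub} + p_{IronWorks}).
∂π/∂p_{FlexHub} = 273 − 4p_{FlexHub} + p_{IronWorks} = 0 ⇒ p_{FlexHub} = 68.25 + 0.25p_{IronWorks}.
Similarly p_{IronWorks} = 69.75 + 0.25p_{FlexHub}.
Solving the two reaction functions simultaneously: (1 − (0.25)(0.25))p_{FlexHub} = 68.25 + 0.25·69.75, so 0.9375p_{FlexHub} = 85.6875 and p_{FlexHub} = 91.4.
Then p_{IronWorks} = 69.75 + 0.25·91.4 = 92.6.
q_{FlexHub} = 237 − 2·91.4 + 92.6 = 146.8.

146.8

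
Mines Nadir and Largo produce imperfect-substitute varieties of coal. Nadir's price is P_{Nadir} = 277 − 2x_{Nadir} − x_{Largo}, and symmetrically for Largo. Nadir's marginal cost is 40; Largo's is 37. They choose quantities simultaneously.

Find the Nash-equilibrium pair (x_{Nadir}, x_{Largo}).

47.2, 48.2

Mine Nadir's profit: π = x_{Nadir}(277 − 2x_{Nadir} − x_{Largo}) − 40x_{Nadir}.
∂π/∂x_{Nadir} = 237 − 4x_{Nadir} − x_{Largo} = 0 ⇒ x_{Nadir} = 59.25 − 0.25x_{Largo}.
Similarly x_{Largo} = 60 − 0.25x_{Nadir}.
Plugging x_{Largo} into Nadir's best response: x_{Nadir} = 59.25 − 0.25(60 − 0.25x_{Nadir}) ⇒ 0.9375x_{Nadir} = 44.25, so x_{Nadir} = 47.2.
Then x_{Largo} = 60 − 0.25·47.2 = 48.2.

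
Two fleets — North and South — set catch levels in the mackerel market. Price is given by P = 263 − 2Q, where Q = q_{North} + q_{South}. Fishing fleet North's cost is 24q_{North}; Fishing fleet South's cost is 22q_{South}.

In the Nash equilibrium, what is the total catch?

80

Fishing fleet North's profit: π = q_{North}(263 − 2(q_{North} + q_{South})) − 24q_{North}.
∂π/∂q_{North} = 239 − 4q_{North} − 2q_{South} = 0, so q_{North} = 59.75 − 0.5q_{South}.
By the same steps for South: q_{South} = 60.25 − 0.5q_{North}.
Substituting the second reaction function into the first: q_{North} = 59.75 − 0.5(60.25 − 0.5q_{North}), which gives 0.75q_{North} = 29.625 ⇒ q_{North} = 39.5.
Then q_{South} = 60.25 − 0.5·39.5 = 40.5.
Total catch: 39.5 + 40.5 = 80.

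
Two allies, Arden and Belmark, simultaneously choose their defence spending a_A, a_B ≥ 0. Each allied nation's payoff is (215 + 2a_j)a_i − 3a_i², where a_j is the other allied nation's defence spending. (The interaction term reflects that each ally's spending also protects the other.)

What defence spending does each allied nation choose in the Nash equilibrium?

53.75

Arden's payoff is (215 + 2a_B)a_A − 3a_A².
∂π/∂a_A = 215 + 2a_B − 6a_A = 0, so a_A = 215/6 + (1/3)a_B.
Setting a_A = a_B in the reaction function: a_A = 215/6 + (1/3)a_A, so a_A = (215/6) / (2/3) = 53.75.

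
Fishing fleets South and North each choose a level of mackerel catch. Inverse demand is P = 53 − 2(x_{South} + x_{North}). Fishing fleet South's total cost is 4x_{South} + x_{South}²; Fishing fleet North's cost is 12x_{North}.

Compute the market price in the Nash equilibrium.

26.8

Fishing fleet South's profit: π = x_{South}(53 − 2(x_{South} + x_{North})) − 4x_{South} − x_{South}².
∂π/∂x_{South} = 49 − 6x_{South} − 2x_{North} = 0, so x_{South} = 49/6 − (1/3)x_{North}.
For North: ∂π/∂x_{North} = 41 − 4x_{North} − 2x_{South} = 0 ⇒ x_{North} = 10.25 − 0.5x_{South}.
Plugging x_{North} into South's best response: x_{South} = 49/6 − (1/3)(10.25 − 0.5x_{South}) ⇒ (5/6)x_{South} = 4.75, so x_{South} = 5.7.
Then x_{North} = 10.25 − 0.5·5.7 = 7.4.
Equilibrium price: P = 53 − 2·13.1 = 26.8.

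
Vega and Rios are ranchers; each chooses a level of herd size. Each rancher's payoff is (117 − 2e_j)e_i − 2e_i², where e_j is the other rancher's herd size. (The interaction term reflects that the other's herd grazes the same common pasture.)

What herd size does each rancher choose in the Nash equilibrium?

19.5

Vega's payoff is (117 − 2e_R)e_V − 2e_V².
∂π/∂e_V = 117 − 2e_R − 4e_V = 0, so e_V = 29.25 − 0.5e_R.
By symmetry e_R = e_V; substituting into the reaction function, 1.5e_V = 29.25 and e_V = 19.5.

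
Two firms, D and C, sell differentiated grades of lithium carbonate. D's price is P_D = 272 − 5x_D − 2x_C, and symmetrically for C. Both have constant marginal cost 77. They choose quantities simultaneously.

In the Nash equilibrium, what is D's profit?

1320.3125

Firm D's profit: π = x_D(272 − 5x_D − 2x_C) − 77x_D.
∂π/∂x_D = 195 − 10x_D − 2x_C = 0 ⇒ x_D = 19.5 − 0.2x_C.
Setting x_D = x_C in the reaction function: x_D = 19.5 − 0.2x_D, so x_D = 19.5 / 1.2 = 16.25.
P_D = 272 − 5·16.25 − 2·16.25 = 158.25.
Profit = (158.25 − 77)·16.25 = 1320.3125.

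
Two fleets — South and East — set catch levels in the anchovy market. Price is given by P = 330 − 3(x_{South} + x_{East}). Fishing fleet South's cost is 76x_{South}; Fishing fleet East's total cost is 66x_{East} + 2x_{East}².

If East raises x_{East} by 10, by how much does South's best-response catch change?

Fishing fleet South's profit: π = x_{South}(330 − 3(x_{South} + x_{East})) − 76x_{South}.
∂π/∂x_{South} = 254 − 6x_{South} − 3x_{East} = 0, so x_{South} = 127/3 − 0.5x_{East}.
The reaction-function slope is −0.5, so a 10-unit rise in x_{East} moves x_{South} by −0.5 × 10 = −5. South's best response falls — the actions are strategic substitutes.

-5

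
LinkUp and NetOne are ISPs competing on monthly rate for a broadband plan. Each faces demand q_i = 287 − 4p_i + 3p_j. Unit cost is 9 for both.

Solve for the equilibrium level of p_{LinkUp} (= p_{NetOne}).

64.6

LinkUp's profit: π = (p_{LinkUp} − 9)(287 − 4p_{LinkUp} + 3p_{NetOne}).
∂π/∂p_{LinkUp} = 323 − 8p_{LinkUp} + 3p_{NetOne} = 0 ⇒ p_{LinkUp} = 40.375 + 0.375p_{NetOne}.
Setting p_{LinkUp} = p_{NetOne} in the reaction function: p_{LinkUp} = 40.375 + 0.375p_{LinkUp}, so p_{LinkUp} = 40.375 / 0.625 = 64.6.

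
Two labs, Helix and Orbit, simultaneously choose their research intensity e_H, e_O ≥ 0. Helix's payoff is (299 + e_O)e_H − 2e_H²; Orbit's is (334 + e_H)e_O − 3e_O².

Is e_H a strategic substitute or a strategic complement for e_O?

strategic complements

Expanding Helix's payoff: 299e_H + e_Oe_H − 2e_H².
∂π/∂e_H = 299 + e_O − 4e_H = 0, so e_H = 74.75 + 0.25e_O.
The best-response slope de_H/de_O = 0.25 > 0: the reaction function is upward-sloping, so the choices are strategic complements.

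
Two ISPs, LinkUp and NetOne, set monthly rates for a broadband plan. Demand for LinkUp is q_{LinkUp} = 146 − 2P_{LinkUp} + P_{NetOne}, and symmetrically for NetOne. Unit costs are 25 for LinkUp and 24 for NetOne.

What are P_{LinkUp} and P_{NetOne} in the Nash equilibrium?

LinkUp's profit: π = (P_{LinkUp} − 25)(146 − 2P_{LinkUp} + P_{NetOne}).
∂π/∂P_{LinkUp} = 196 − 4P_{LinkUp} + P_{NetOne} = 0 ⇒ P_{LinkUp} = 49 + 0.25P_{NetOne}.
Similarly P_{NetOne} = 48.5 + 0.25P_{LinkUp}.
Substituting the second reaction function into the first: P_{LinkUp} = 49 + 0.25(48.5 + 0.25P_{LinkUp}), which gives 0.9375P_{LinkUp} = 61.125 ⇒ P_{LinkUp} = 65.2.
Then P_{NetOne} = 48.5 + 0.25·65.2 = 64.8.

65.2, 64.8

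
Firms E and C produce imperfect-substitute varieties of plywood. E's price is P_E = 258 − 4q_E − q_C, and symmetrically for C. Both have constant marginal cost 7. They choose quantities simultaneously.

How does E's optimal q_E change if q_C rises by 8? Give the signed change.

-1

Firm E's profit: π = q_E(258 − 4q_E − q_C) − 7q_E.
∂π/∂q_E = 251 − 8q_E − q_C = 0 ⇒ q_E = 31.375 − 0.125q_C.
The reaction-function slope is −0.125, so an 8-unit rise in q_C moves q_E by −0.125 × 8 = −1. E's best response falls — the actions are strategic substitutes.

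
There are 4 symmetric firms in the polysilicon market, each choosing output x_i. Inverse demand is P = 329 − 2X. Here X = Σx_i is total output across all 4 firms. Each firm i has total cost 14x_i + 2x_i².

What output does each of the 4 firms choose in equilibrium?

22.5

A representative firm's profit is π_i = x_i(329 − 2X) − 14x_i − 2x_i², with X = x_i + Σ_{j≠i} x_j.
First-order condition: 315 − 8x_i − 2Σ_{j≠i} x_j = 0.
Imposing symmetry (x_j = x for all j) turns Σ_{j≠i} x_j into 3x, so 315 = 14x and x = 22.5.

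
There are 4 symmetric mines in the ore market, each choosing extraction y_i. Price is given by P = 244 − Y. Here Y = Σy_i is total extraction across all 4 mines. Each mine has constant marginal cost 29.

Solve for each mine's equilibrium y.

43

A representative mine's profit is π_i = y_i(244 − Y) − 29y_i, with Y = y_i + Σ_{j≠i} y_j.
First-order condition: 215 − 2y_i − Σ_{j≠i} y_j = 0.
In a symmetric equilibrium every mine chooses the same y, so Σ_{j≠i} y_j = 3y. The condition becomes 215 − 5y = 0, giving y = 215/5 = 43.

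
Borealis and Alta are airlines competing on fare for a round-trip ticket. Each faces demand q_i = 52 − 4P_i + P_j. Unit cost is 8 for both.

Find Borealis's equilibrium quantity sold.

Borealis's profit: π = (P_{Borealis} − 8)(52 − 4P_{Borealis} + P_{Alta}).
∂π/∂P_{Borealis} = 84 − 8P_{Borealis} + P_{Alta} = 0 ⇒ P_{Borealis} = 10.5 + 0.125P_{Alta}.
By symmetry P_{Alta} = P_{Borealis}; substituting into the reaction function, 0.875P_{Borealis} = 10.5 and P_{Borealis} = 12.
q_{Borealis} = 52 − 4·12 + 12 = 16.

16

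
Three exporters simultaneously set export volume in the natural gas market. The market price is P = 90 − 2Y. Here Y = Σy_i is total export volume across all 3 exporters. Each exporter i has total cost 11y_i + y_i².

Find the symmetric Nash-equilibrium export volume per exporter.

7.9

A representative exporter's profit is π_i = y_i(90 − 2Y) − 11y_i − y_i², with Y = y_i + Σ_{j≠i} y_j.
First-order condition: 79 − 6y_i − 2Σ_{j≠i} y_j = 0.
Imposing symmetry (y_j = y for all j) turns Σ_{j≠i} y_j into 2y, so 79 = 10y and y = 7.9.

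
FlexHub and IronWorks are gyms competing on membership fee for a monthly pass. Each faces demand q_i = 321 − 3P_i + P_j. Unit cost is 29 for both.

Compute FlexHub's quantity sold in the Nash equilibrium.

FlexHub's profit: π = (P_{FlexHub} − 29)(321 − 3P_{FlexHub} + P_{IronWorks}).
∂π/∂P_{FlexHub} = 408 − 6P_{FlexHub} + P_{IronWorks} = 0 ⇒ P_{FlexHub} = 68 + (1/6)P_{IronWorks}.
By symmetry P_{IronWorks} = P_{FlexHub}; substituting into the reaction function, (5/6)P_{FlexHub} = 68 and P_{FlexHub} = 81.6.
q_{FlexHub} = 321 − 3·81.6 + 81.6 = 157.8.

157.8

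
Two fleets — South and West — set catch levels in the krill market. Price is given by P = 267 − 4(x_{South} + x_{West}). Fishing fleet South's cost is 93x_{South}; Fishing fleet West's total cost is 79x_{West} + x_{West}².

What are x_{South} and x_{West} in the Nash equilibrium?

15.4375, 12.625

Fishing fleet South's profit: π = x_{South}(267 − 4(x_{South} + x_{West})) − 93x_{South}.
∂π/∂x_{South} = 174 − 8x_{South} − 4x_{West} = 0, so x_{South} = 21.75 − 0.5x_{West}.
For West: ∂π/∂x_{West} = 188 − 10x_{West} − 4x_{South} = 0 ⇒ x_{West} = 18.8 − 0.4x_{South}.
Plugging x_{West} into South's best response: x_{South} = 21.75 − 0.5(18.8 − 0.4x_{South}) ⇒ 0.8x_{South} = 12.35, so x_{South} = 15.4375.
Then x_{West} = 18.8 − 0.4·15.4375 = 12.625.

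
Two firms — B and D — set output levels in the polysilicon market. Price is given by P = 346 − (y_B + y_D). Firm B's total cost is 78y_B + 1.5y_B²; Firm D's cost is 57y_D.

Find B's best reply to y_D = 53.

Firm B's profit: π = y_B(346 − (y_B + y_D)) − 78y_B − 1.5y_B².
∂π/∂y_B = 268 − 5y_B − y_D = 0, so y_B = 53.6 − 0.2y_D.
At y_D = 53: y_B = 53.6 − 0.2·53 = 43.

43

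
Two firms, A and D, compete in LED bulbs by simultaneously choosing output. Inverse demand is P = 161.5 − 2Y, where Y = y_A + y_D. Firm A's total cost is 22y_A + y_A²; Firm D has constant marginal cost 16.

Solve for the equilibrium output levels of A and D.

Firm A's profit: π = y_A(161.5 − 2(y_A + y_D)) − 22y_A − y_A².
∂π/∂y_A = 139.5 − 6y_A − 2y_D = 0, so y_A = 23.25 − (1/3)y_D.
For D: ∂π/∂y_D = 145.5 − 4y_D − 2y_A = 0 ⇒ y_D = 36.375 − 0.5y_A.
Solving the two reaction functions simultaneously: (1 − (−1/3)(−0.5))y_A = 23.25 − (1/3)·36.375, so (5/6)y_A = 11.125 and y_A = 13.35.
Then y_D = 36.375 − 0.5·13.35 = 29.7.

13.35, 29.7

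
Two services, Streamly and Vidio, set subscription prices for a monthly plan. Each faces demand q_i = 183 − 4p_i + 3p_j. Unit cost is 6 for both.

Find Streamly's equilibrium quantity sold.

Streamly's profit: π = (p_{Streamly} − 6)(183 − 4p_{Streamly} + 3p_{Vidio}).
∂π/∂p_{Streamly} = 207 − 8p_{Streamly} + 3p_{Vidio} = 0 ⇒ p_{Streamly} = 25.875 + 0.375p_{Vidio}.
The game is symmetric, so in equilibrium p_{Vidio} = p_{Streamly}: the reaction function gives 0.625p_{Streamly} = 25.875, hence p_{Streamly} = 41.4.
q_{Streamly} = 183 − 4·41.4 + 3·41.4 = 141.6.

141.6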